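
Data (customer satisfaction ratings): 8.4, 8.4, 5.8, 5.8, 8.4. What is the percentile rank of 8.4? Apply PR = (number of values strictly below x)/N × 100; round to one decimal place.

N = 5.
Strictly below 8.4: 2. Equal to 8.4: 3.
PR = 2/5 × 100 = 40.0

40.0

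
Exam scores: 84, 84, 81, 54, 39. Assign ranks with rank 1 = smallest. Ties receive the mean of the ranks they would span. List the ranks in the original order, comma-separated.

Sorted (ascending): 39, 54, 81, 84, 84
The 2 values of 84 occupy positions 4–5 → average rank (4+5)/2 = 4.5.

4.5, 4.5, 3, 2, 1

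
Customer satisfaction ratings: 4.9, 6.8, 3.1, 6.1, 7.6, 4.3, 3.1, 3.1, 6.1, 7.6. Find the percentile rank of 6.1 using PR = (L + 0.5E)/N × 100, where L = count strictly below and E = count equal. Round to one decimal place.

N = 10.
Strictly below 6.1: 5. Equal to 6.1: 2.
PR = (5 + 0.5·2)/10 × 100 = 60.0

60.0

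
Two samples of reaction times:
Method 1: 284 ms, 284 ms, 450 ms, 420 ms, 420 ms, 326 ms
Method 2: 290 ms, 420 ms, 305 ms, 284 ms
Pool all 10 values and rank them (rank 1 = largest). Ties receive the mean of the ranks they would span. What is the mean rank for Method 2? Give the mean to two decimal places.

6.25

Sorted (descending): 450, 420, 420, 420, 326, 305, 290, 284, 284, 284
The 3 values of 420 occupy positions 2–4 → average rank 3.
The 3 values of 284 occupy positions 8–10 → average rank 9.
Method 2 values → pooled ranks: 290→7, 420→3, 305→6, 284→9
Mean rank = (7 + 3 + 6 + 9) / 4 = 6.25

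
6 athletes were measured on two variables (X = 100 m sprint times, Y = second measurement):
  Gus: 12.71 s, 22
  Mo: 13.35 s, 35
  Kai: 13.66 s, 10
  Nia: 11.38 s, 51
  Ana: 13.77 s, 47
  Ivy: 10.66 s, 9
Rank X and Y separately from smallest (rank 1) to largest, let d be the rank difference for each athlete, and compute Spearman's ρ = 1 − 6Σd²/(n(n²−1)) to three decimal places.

0.257

Ranks of variable 1: 3, 4, 5, 2, 6, 1
Ranks of variable 2: 3, 4, 2, 6, 5, 1
d = r₁ − r₂: 0, 0, 3, -4, 1, 0
d²: 0, 0, 9, 16, 1, 0; Σd² = 26
ρ = 1 − 6·26/(6·35) = 1 − 156/210 = 0.257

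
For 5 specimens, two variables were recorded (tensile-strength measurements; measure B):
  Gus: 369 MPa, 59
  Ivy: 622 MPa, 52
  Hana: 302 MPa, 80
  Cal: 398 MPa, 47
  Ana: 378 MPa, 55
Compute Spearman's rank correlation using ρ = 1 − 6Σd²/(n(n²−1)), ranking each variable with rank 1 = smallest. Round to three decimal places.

-0.900

Ranks of variable 1: 2, 5, 1, 4, 3
Ranks of variable 2: 4, 2, 5, 1, 3
d = r₁ − r₂: -2, 3, -4, 3, 0
d²: 4, 9, 16, 9, 0; Σd² = 38
ρ = 1 − 6·38/(5·24) = 1 − 228/120 = -0.900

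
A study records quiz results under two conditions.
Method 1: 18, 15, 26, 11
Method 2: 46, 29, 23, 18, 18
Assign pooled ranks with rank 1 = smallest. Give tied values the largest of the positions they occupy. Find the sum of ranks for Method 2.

33

Sorted (ascending): 11, 15, 18, 18, 18, 23, 26, 29, 46
The 3 values of 18 occupy positions 3–5 → each gets rank 5.
Method 2 values → pooled ranks: 46→9, 29→8, 23→6, 18→5, 18→5
Rank sum = 9 + 8 + 6 + 5 + 5 = 33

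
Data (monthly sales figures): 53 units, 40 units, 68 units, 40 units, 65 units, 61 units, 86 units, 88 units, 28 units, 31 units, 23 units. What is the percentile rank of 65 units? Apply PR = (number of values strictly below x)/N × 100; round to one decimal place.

63.6

N = 11.
Strictly below 65: 7. Equal to 65: 1.
PR = 7/11 × 100 = 63.6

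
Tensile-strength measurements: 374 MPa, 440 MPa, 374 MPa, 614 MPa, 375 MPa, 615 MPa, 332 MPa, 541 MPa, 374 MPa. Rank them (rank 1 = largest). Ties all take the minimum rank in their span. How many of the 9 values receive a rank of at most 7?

8

Sorted (descending): 615, 614, 541, 440, 375, 374, 374, 374, 332
The 3 values of 374 occupy positions 6–8 → each gets rank 6.
Ranks ≤ 7: {1, 2, 3, 4, 5, 6, 6, 6} → 8 values.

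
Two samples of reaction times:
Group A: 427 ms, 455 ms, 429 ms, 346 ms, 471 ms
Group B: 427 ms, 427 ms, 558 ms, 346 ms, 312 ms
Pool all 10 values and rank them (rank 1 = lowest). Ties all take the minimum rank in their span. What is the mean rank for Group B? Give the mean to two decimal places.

4.20

Sorted (ascending): 312, 346, 346, 427, 427, 427, 429, 455, 471, 558
The 2 values of 346 occupy positions 2–3 → each gets rank 2.
The 3 values of 427 occupy positions 4–6 → each gets rank 4.
Group B values → pooled ranks: 427→4, 427→4, 558→10, 346→2, 312→1
Mean rank = (4 + 4 + 10 + 2 + 1) / 5 = 4.20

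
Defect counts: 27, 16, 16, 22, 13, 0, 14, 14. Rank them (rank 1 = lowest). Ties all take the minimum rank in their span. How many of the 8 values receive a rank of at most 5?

Sorted (ascending): 0, 13, 14, 14, 16, 16, 22, 27
The 2 values of 14 occupy positions 3–4 → each gets rank 3.
The 2 values of 16 occupy positions 5–6 → each gets rank 5.
Ranks ≤ 5: {1, 2, 3, 3, 5, 5} → 6 values.

6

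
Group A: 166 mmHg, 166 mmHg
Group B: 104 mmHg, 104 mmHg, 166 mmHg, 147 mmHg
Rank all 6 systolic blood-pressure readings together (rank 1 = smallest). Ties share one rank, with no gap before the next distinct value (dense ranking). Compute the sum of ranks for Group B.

7

Sorted (ascending): 104, 104, 147, 166, 166, 166
The 2 values of 104 share dense rank 1.
The 3 values of 166 share dense rank 3.
Remaining distinct values take the next consecutive integers.
Group B values → pooled ranks: 104→1, 104→1, 166→3, 147→2
Rank sum = 1 + 1 + 3 + 2 = 7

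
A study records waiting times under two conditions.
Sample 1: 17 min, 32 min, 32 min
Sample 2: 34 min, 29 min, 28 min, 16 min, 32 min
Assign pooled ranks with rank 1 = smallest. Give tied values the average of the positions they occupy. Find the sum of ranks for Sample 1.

14

Sorted (ascending): 16, 17, 28, 29, 32, 32, 32, 34
The 3 values of 32 occupy positions 5–7 → average rank 6.
Sample 1 values → pooled ranks: 17→2, 32→6, 32→6
Rank sum = 2 + 6 + 6 = 14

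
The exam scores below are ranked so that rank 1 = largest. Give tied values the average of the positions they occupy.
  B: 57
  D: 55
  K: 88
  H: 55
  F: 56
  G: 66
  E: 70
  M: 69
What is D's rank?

7.5

Sorted (descending): 88, 70, 69, 66, 57, 56, 55, 55
The 2 values of 55 occupy positions 7–8 → average rank (7+8)/2 = 7.5.
D has value 55 → rank 7.5.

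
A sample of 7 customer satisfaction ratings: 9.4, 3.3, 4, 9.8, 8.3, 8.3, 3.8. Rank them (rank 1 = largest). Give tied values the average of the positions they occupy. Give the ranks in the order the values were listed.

2, 7, 5, 1, 3.5, 3.5, 6

Sorted (descending): 9.8, 9.4, 8.3, 8.3, 4, 3.8, 3.3
The 2 values of 8.3 occupy positions 3–4 → average rank (3+4)/2 = 3.5.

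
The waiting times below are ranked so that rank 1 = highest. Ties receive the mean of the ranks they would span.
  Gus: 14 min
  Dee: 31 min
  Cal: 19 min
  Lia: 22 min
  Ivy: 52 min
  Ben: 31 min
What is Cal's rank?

5

Sorted (descending): 52, 31, 31, 22, 19, 14
The 2 values of 31 occupy positions 2–3 → average rank (2+3)/2 = 2.5.
Cal has value 19 min → rank 5.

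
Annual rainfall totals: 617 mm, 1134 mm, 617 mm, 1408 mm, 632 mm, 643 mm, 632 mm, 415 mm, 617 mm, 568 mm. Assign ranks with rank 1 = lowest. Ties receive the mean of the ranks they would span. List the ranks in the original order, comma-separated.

Sorted (ascending): 415, 568, 617, 617, 617, 632, 632, 643, 1134, 1408
The 3 values of 617 occupy positions 3–5 → average rank 4.
The 2 values of 632 occupy positions 6–7 → average rank (6+7)/2 = 6.5.

4, 9, 4, 10, 6.5, 8, 6.5, 1, 4, 2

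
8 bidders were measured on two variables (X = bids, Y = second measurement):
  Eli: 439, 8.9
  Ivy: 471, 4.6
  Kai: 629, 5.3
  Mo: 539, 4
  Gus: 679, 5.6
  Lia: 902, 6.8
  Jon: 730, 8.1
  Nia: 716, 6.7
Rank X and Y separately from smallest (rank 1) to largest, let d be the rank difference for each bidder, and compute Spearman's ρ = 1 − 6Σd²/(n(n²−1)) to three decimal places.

0.286

Ranks of variable 1: 1, 2, 4, 3, 5, 8, 7, 6
Ranks of variable 2: 8, 2, 3, 1, 4, 6, 7, 5
d = r₁ − r₂: -7, 0, 1, 2, 1, 2, 0, 1
d²: 49, 0, 1, 4, 1, 4, 0, 1; Σd² = 60
ρ = 1 − 6·60/(8·63) = 1 − 360/504 = 0.286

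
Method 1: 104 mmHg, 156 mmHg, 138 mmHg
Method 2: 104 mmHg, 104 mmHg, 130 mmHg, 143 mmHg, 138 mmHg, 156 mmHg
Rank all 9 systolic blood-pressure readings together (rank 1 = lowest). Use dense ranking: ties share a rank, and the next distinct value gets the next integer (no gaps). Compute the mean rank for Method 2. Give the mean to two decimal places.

Sorted (ascending): 104, 104, 104, 130, 138, 138, 143, 156, 156
The 3 values of 104 share dense rank 1.
The 2 values of 138 share dense rank 3.
The 2 values of 156 share dense rank 5.
Remaining distinct values take the next consecutive integers.
Method 2 values → pooled ranks: 104→1, 104→1, 130→2, 143→4, 138→3, 156→5
Mean rank = (1 + 1 + 2 + 4 + 3 + 5) / 6 = 2.67

2.67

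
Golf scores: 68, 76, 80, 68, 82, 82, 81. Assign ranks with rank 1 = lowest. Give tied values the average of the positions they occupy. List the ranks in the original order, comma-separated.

1.5, 3, 4, 1.5, 6.5, 6.5, 5

Sorted (ascending): 68, 68, 76, 80, 81, 82, 82
The 2 values of 68 occupy positions 1–2 → average rank (1+2)/2 = 1.5.
The 2 values of 82 occupy positions 6–7 → average rank (6+7)/2 = 6.5.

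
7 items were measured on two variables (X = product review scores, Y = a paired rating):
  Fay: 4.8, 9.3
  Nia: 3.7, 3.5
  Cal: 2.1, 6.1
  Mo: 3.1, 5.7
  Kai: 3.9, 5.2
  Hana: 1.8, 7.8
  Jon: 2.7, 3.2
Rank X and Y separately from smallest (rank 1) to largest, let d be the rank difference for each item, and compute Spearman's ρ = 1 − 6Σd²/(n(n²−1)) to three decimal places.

Ranks of variable 1: 7, 5, 2, 4, 6, 1, 3
Ranks of variable 2: 7, 2, 5, 4, 3, 6, 1
d = r₁ − r₂: 0, 3, -3, 0, 3, -5, 2
d²: 0, 9, 9, 0, 9, 25, 4; Σd² = 56
ρ = 1 − 6·56/(7·48) = 1 − 336/336 = 0.000

0.000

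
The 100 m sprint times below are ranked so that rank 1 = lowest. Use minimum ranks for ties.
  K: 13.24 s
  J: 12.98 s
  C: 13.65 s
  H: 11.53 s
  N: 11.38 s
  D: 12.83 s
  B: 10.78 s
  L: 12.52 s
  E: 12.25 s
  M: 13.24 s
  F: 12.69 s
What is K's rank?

9

Sorted (ascending): 10.78, 11.38, 11.53, 12.25, 12.52, 12.69, 12.83, 12.98, 13.24, 13.24, 13.65
The 2 values of 13.24 occupy positions 9–10 → each gets rank 9.
K has value 13.24 s → rank 9.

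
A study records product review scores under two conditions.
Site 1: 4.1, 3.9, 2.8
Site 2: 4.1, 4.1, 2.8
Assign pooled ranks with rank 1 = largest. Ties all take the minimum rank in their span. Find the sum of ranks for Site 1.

10

Sorted (descending): 4.1, 4.1, 4.1, 3.9, 2.8, 2.8
The 3 values of 4.1 occupy positions 1–3 → each gets rank 1.
The 2 values of 2.8 occupy positions 5–6 → each gets rank 5.
Site 1 values → pooled ranks: 4.1→1, 3.9→4, 2.8→5
Rank sum = 1 + 4 + 5 = 10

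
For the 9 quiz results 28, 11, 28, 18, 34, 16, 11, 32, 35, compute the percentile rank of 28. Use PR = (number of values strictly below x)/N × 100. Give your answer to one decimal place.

44.4

N = 9.
Strictly below 28: 4. Equal to 28: 2.
PR = 4/9 × 100 = 44.4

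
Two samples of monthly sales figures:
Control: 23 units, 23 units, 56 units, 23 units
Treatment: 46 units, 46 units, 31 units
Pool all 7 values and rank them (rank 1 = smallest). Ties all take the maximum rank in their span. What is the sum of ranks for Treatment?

Sorted (ascending): 23, 23, 23, 31, 46, 46, 56
The 3 values of 23 occupy positions 1–3 → each gets rank 3.
The 2 values of 46 occupy positions 5–6 → each gets rank 6.
Treatment values → pooled ranks: 46→6, 46→6, 31→4
Rank sum = 6 + 6 + 4 = 16

16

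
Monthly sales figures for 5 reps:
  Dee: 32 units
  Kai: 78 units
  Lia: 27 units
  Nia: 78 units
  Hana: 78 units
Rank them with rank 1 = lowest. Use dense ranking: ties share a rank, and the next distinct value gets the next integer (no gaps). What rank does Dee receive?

Sorted (ascending): 27, 32, 78, 78, 78
The 3 values of 78 share dense rank 3.
Remaining distinct values take the next consecutive integers.
Dee has value 32 units → rank 2.

2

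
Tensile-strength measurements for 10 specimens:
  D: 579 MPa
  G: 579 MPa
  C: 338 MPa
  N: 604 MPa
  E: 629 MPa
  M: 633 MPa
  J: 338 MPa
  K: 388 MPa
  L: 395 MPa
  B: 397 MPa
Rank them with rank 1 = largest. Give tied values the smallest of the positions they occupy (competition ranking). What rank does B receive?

6

Sorted (descending): 633, 629, 604, 579, 579, 397, 395, 388, 338, 338
The 2 values of 579 occupy positions 4–5 → each gets rank 4.
The 2 values of 338 occupy positions 9–10 → each gets rank 9.
B has value 397 MPa → rank 6.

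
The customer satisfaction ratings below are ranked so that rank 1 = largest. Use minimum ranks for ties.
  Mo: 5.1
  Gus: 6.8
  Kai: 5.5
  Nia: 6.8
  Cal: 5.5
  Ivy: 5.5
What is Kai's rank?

3

Sorted (descending): 6.8, 6.8, 5.5, 5.5, 5.5, 5.1
The 2 values of 6.8 occupy positions 1–2 → each gets rank 1.
The 3 values of 5.5 occupy positions 3–5 → each gets rank 3.
Kai has value 5.5 → rank 3.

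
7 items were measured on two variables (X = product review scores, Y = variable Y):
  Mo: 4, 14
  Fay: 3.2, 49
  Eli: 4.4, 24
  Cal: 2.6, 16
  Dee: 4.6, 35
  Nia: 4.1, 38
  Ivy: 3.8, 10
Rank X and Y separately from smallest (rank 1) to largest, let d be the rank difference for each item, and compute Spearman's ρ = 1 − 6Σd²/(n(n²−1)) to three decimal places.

0.179

Ranks of variable 1: 4, 2, 6, 1, 7, 5, 3
Ranks of variable 2: 2, 7, 4, 3, 5, 6, 1
d = r₁ − r₂: 2, -5, 2, -2, 2, -1, 2
d²: 4, 25, 4, 4, 4, 1, 4; Σd² = 46
ρ = 1 − 6·46/(7·48) = 1 − 276/336 = 0.179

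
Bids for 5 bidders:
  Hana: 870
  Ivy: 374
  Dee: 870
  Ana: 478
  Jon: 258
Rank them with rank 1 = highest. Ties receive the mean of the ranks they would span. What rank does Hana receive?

Sorted (descending): 870, 870, 478, 374, 258
The 2 values of 870 occupy positions 1–2 → average rank (1+2)/2 = 1.5.
Hana has value 870 → rank 1.5.

1.5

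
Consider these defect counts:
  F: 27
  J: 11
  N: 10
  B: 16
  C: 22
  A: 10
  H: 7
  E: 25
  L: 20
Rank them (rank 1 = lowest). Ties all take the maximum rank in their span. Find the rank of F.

9

Sorted (ascending): 7, 10, 10, 11, 16, 20, 22, 25, 27
The 2 values of 10 occupy positions 2–3 → each gets rank 3.
F has value 27 → rank 9.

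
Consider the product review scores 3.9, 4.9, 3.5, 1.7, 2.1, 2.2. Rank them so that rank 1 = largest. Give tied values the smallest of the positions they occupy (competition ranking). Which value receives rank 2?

3.9

Sorted (descending): 4.9, 3.9, 3.5, 2.2, 2.1, 1.7
No ties — each value takes its position as its rank.
Rank 2 → value 3.9.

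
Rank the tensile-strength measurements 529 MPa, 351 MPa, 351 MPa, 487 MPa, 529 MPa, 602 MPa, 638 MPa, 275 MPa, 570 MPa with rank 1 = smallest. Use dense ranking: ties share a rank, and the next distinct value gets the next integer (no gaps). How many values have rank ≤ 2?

Sorted (ascending): 275, 351, 351, 487, 529, 529, 570, 602, 638
The 2 values of 351 share dense rank 2.
The 2 values of 529 share dense rank 4.
Remaining distinct values take the next consecutive integers.
Ranks ≤ 2: {1, 2, 2} → 3 values.

3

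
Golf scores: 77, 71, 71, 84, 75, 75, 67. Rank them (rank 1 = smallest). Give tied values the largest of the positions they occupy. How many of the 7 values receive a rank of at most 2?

1

Sorted (ascending): 67, 71, 71, 75, 75, 77, 84
The 2 values of 71 occupy positions 2–3 → each gets rank 3.
The 2 values of 75 occupy positions 4–5 → each gets rank 5.
Ranks ≤ 2: {1} → 1 value.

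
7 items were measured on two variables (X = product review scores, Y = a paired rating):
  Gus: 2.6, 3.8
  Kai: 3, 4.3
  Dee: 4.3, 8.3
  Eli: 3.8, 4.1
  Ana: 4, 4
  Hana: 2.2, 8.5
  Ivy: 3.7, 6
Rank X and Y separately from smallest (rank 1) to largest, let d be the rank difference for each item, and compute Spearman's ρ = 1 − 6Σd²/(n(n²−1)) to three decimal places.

-0.071

Ranks of variable 1: 2, 3, 7, 5, 6, 1, 4
Ranks of variable 2: 1, 4, 6, 3, 2, 7, 5
d = r₁ − r₂: 1, -1, 1, 2, 4, -6, -1
d²: 1, 1, 1, 4, 16, 36, 1; Σd² = 60
ρ = 1 − 6·60/(7·48) = 1 − 360/336 = -0.071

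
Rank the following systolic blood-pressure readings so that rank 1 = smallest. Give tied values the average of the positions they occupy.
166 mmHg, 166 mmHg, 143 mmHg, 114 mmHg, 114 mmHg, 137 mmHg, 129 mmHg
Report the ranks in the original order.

6.5, 6.5, 5, 1.5, 1.5, 4, 3

Sorted (ascending): 114, 114, 129, 137, 143, 166, 166
The 2 values of 114 occupy positions 1–2 → average rank (1+2)/2 = 1.5.
The 2 values of 166 occupy positions 6–7 → average rank (6+7)/2 = 6.5.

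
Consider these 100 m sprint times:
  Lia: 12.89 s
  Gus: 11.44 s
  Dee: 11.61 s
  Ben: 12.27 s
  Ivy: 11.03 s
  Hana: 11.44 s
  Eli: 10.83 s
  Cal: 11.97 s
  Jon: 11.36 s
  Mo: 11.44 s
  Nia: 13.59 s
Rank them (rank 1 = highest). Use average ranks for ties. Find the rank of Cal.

Sorted (descending): 13.59, 12.89, 12.27, 11.97, 11.61, 11.44, 11.44, 11.44, 11.36, 11.03, 10.83
The 3 values of 11.44 occupy positions 6–8 → average rank 7.
Cal has value 11.97 s → rank 4.

4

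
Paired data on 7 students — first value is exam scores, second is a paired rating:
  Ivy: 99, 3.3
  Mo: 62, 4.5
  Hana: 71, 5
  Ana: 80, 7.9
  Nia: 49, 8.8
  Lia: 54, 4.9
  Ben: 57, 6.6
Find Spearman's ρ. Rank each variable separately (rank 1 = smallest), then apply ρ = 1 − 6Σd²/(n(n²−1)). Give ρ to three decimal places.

Ranks of variable 1: 7, 4, 5, 6, 1, 2, 3
Ranks of variable 2: 1, 2, 4, 6, 7, 3, 5
d = r₁ − r₂: 6, 2, 1, 0, -6, -1, -2
d²: 36, 4, 1, 0, 36, 1, 4; Σd² = 82
ρ = 1 − 6·82/(7·48) = 1 − 492/336 = -0.464

-0.464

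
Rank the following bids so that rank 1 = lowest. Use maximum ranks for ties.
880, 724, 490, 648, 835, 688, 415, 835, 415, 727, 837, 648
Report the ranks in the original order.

Sorted (ascending): 415, 415, 490, 648, 648, 688, 724, 727, 835, 835, 837, 880
The 2 values of 415 occupy positions 1–2 → each gets rank 2.
The 2 values of 648 occupy positions 4–5 → each gets rank 5.
The 2 values of 835 occupy positions 9–10 → each gets rank 10.

12, 7, 3, 5, 10, 6, 2, 10, 2, 8, 11, 5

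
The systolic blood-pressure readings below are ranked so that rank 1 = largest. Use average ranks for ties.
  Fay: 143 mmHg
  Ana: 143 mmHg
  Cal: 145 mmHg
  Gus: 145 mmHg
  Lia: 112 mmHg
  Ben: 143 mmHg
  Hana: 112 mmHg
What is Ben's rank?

4

Sorted (descending): 145, 145, 143, 143, 143, 112, 112
The 2 values of 145 occupy positions 1–2 → average rank (1+2)/2 = 1.5.
The 3 values of 143 occupy positions 3–5 → average rank 4.
The 2 values of 112 occupy positions 6–7 → average rank (6+7)/2 = 6.5.
Ben has value 143 mmHg → rank 4.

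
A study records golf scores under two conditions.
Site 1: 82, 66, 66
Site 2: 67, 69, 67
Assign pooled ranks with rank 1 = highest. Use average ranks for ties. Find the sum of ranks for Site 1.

12

Sorted (descending): 82, 69, 67, 67, 66, 66
The 2 values of 67 occupy positions 3–4 → average rank (3+4)/2 = 3.5.
The 2 values of 66 occupy positions 5–6 → average rank (5+6)/2 = 5.5.
Site 1 values → pooled ranks: 82→1, 66→5.5, 66→5.5
Rank sum = 1 + 5.5 + 5.5 = 12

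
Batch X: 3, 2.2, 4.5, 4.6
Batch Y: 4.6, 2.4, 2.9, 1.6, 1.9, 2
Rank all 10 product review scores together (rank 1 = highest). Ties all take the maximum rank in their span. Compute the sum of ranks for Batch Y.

40

Sorted (descending): 4.6, 4.6, 4.5, 3, 2.9, 2.4, 2.2, 2, 1.9, 1.6
The 2 values of 4.6 occupy positions 1–2 → each gets rank 2.
Batch Y values → pooled ranks: 4.6→2, 2.4→6, 2.9→5, 1.6→10, 1.9→9, 2→8
Rank sum = 2 + 6 + 5 + 10 + 9 + 8 = 40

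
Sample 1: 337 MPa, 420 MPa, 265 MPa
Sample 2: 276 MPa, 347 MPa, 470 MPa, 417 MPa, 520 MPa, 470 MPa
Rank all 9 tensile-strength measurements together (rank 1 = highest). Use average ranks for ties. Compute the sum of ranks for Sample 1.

20

Sorted (descending): 520, 470, 470, 420, 417, 347, 337, 276, 265
The 2 values of 470 occupy positions 2–3 → average rank (2+3)/2 = 2.5.
Sample 1 values → pooled ranks: 337→7, 420→4, 265→9
Rank sum = 7 + 4 + 9 = 20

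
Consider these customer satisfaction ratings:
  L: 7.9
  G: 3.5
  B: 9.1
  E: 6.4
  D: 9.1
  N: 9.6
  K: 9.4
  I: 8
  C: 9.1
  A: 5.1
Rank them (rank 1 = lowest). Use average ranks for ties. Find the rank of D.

7

Sorted (ascending): 3.5, 5.1, 6.4, 7.9, 8, 9.1, 9.1, 9.1, 9.4, 9.6
The 3 values of 9.1 occupy positions 6–8 → average rank 7.
D has value 9.1 → rank 7.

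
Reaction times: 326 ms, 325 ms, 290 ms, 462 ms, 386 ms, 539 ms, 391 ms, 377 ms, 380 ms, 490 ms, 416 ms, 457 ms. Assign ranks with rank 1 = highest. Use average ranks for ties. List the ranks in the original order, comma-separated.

Sorted (descending): 539, 490, 462, 457, 416, 391, 386, 380, 377, 326, 325, 290
No ties — each value takes its position as its rank.

10, 11, 12, 3, 7, 1, 6, 9, 8, 2, 5, 4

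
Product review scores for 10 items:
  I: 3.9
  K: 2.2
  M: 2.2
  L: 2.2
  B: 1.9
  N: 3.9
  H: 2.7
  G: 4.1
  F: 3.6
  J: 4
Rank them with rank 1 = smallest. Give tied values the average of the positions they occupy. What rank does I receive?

7.5

Sorted (ascending): 1.9, 2.2, 2.2, 2.2, 2.7, 3.6, 3.9, 3.9, 4, 4.1
The 3 values of 2.2 occupy positions 2–4 → average rank 3.
The 2 values of 3.9 occupy positions 7–8 → average rank (7+8)/2 = 7.5.
I has value 3.9 → rank 7.5.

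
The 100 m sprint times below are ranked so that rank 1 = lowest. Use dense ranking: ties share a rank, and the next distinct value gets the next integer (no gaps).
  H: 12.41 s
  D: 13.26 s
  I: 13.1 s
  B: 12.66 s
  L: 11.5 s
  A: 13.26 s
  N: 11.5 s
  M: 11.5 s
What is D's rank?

Sorted (ascending): 11.5, 11.5, 11.5, 12.41, 12.66, 13.1, 13.26, 13.26
The 3 values of 11.5 share dense rank 1.
The 2 values of 13.26 share dense rank 5.
Remaining distinct values take the next consecutive integers.
D has value 13.26 s → rank 5.

5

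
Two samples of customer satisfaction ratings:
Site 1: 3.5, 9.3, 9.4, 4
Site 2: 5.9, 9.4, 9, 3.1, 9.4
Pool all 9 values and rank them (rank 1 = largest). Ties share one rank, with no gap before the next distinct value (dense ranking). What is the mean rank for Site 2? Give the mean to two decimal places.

Sorted (descending): 9.4, 9.4, 9.4, 9.3, 9, 5.9, 4, 3.5, 3.1
The 3 values of 9.4 share dense rank 1.
Remaining distinct values take the next consecutive integers.
Site 2 values → pooled ranks: 5.9→4, 9.4→1, 9→3, 3.1→7, 9.4→1
Mean rank = (4 + 1 + 3 + 7 + 1) / 5 = 3.20

3.20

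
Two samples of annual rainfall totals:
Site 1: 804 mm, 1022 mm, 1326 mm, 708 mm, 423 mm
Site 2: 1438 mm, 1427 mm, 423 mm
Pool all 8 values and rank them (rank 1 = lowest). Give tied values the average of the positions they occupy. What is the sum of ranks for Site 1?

Sorted (ascending): 423, 423, 708, 804, 1022, 1326, 1427, 1438
The 2 values of 423 occupy positions 1–2 → average rank (1+2)/2 = 1.5.
Site 1 values → pooled ranks: 804→4, 1022→5, 1326→6, 708→3, 423→1.5
Rank sum = 4 + 5 + 6 + 3 + 1.5 = 19.5

19.5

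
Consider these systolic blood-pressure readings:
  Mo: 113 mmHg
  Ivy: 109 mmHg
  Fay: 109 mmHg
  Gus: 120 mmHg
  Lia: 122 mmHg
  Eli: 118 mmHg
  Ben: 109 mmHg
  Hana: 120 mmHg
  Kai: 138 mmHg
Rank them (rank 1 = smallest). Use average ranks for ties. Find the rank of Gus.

Sorted (ascending): 109, 109, 109, 113, 118, 120, 120, 122, 138
The 3 values of 109 occupy positions 1–3 → average rank 2.
The 2 values of 120 occupy positions 6–7 → average rank (6+7)/2 = 6.5.
Gus has value 120 mmHg → rank 6.5.

6.5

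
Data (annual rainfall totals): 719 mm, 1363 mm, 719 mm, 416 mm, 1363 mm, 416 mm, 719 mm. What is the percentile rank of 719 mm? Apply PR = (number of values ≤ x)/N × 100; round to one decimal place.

N = 7.
Strictly below 719: 2. Equal to 719: 3.
PR = 5/7 × 100 = 71.4

71.4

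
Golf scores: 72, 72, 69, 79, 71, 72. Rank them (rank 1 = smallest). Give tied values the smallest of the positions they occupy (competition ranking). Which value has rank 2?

Sorted (ascending): 69, 71, 72, 72, 72, 79
The 3 values of 72 occupy positions 3–5 → each gets rank 3.
Rank 2 → value 71.

71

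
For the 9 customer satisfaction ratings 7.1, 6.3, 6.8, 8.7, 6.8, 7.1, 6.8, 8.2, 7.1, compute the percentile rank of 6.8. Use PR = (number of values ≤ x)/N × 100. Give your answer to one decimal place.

44.4

N = 9.
Strictly below 6.8: 1. Equal to 6.8: 3.
PR = 4/9 × 100 = 44.4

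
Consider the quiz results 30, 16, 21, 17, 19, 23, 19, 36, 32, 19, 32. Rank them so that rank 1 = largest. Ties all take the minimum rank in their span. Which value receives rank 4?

30

Sorted (descending): 36, 32, 32, 30, 23, 21, 19, 19, 19, 17, 16
The 2 values of 32 occupy positions 2–3 → each gets rank 2.
The 3 values of 19 occupy positions 7–9 → each gets rank 7.
Rank 4 → value 30.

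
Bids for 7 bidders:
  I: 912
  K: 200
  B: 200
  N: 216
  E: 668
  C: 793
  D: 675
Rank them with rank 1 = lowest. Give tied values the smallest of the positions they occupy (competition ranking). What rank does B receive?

1

Sorted (ascending): 200, 200, 216, 668, 675, 793, 912
The 2 values of 200 occupy positions 1–2 → each gets rank 1.
B has value 200 → rank 1.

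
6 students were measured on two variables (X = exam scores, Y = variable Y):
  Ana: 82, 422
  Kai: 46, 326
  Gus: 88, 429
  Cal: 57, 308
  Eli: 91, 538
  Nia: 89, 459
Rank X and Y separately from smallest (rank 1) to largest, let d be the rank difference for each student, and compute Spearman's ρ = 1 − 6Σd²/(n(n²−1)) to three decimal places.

Ranks of variable 1: 3, 1, 4, 2, 6, 5
Ranks of variable 2: 3, 2, 4, 1, 6, 5
d = r₁ − r₂: 0, -1, 0, 1, 0, 0
d²: 0, 1, 0, 1, 0, 0; Σd² = 2
ρ = 1 − 6·2/(6·35) = 1 − 12/210 = 0.943

0.943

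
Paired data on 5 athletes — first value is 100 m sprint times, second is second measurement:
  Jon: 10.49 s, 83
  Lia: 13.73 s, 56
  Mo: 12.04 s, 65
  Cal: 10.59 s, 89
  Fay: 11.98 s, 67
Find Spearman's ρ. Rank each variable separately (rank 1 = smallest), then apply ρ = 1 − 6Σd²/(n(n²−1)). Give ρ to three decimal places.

Ranks of variable 1: 1, 5, 4, 2, 3
Ranks of variable 2: 4, 1, 2, 5, 3
d = r₁ − r₂: -3, 4, 2, -3, 0
d²: 9, 16, 4, 9, 0; Σd² = 38
ρ = 1 − 6·38/(5·24) = 1 − 228/120 = -0.900

-0.900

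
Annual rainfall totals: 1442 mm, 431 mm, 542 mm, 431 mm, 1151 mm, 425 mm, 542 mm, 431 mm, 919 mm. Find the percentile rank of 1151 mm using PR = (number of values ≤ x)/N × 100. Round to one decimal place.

N = 9.
Strictly below 1151: 7. Equal to 1151: 1.
PR = 8/9 × 100 = 88.9

88.9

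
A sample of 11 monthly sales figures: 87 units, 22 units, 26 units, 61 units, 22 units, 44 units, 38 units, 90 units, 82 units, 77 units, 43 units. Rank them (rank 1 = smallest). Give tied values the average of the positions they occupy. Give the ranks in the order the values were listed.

10, 1.5, 3, 7, 1.5, 6, 4, 11, 9, 8, 5

Sorted (ascending): 22, 22, 26, 38, 43, 44, 61, 77, 82, 87, 90
The 2 values of 22 occupy positions 1–2 → average rank (1+2)/2 = 1.5.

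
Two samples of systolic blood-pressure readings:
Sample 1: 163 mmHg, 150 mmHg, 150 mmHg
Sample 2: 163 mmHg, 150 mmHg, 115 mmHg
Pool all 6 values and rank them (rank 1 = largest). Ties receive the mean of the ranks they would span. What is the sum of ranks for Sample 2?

Sorted (descending): 163, 163, 150, 150, 150, 115
The 2 values of 163 occupy positions 1–2 → average rank (1+2)/2 = 1.5.
The 3 values of 150 occupy positions 3–5 → average rank 4.
Sample 2 values → pooled ranks: 163→1.5, 150→4, 115→6
Rank sum = 1.5 + 4 + 6 = 11.5

11.5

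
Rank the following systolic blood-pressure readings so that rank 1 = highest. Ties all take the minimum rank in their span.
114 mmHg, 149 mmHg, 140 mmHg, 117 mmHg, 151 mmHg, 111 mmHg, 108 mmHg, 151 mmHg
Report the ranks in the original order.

Sorted (descending): 151, 151, 149, 140, 117, 114, 111, 108
The 2 values of 151 occupy positions 1–2 → each gets rank 1.

6, 3, 4, 5, 1, 7, 8, 1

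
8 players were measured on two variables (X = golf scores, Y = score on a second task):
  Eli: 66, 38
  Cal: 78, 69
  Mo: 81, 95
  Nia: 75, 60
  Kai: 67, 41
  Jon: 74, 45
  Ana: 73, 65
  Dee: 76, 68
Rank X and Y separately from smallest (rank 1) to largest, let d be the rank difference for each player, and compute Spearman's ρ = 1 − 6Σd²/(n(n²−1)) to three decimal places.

Ranks of variable 1: 1, 7, 8, 5, 2, 4, 3, 6
Ranks of variable 2: 1, 7, 8, 4, 2, 3, 5, 6
d = r₁ − r₂: 0, 0, 0, 1, 0, 1, -2, 0
d²: 0, 0, 0, 1, 0, 1, 4, 0; Σd² = 6
ρ = 1 − 6·6/(8·63) = 1 − 36/504 = 0.929

0.929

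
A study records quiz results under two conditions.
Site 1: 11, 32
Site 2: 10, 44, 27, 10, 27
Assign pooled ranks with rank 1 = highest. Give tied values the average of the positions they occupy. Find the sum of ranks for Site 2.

Sorted (descending): 44, 32, 27, 27, 11, 10, 10
The 2 values of 27 occupy positions 3–4 → average rank (3+4)/2 = 3.5.
The 2 values of 10 occupy positions 6–7 → average rank (6+7)/2 = 6.5.
Site 2 values → pooled ranks: 10→6.5, 44→1, 27→3.5, 10→6.5, 27→3.5
Rank sum = 6.5 + 1 + 3.5 + 6.5 + 3.5 = 21

21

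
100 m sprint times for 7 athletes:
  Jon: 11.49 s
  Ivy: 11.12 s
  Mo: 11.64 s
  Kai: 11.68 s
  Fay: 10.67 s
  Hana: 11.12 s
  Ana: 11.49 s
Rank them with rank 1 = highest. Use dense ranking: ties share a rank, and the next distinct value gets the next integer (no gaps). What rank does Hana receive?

Sorted (descending): 11.68, 11.64, 11.49, 11.49, 11.12, 11.12, 10.67
The 2 values of 11.49 share dense rank 3.
The 2 values of 11.12 share dense rank 4.
Remaining distinct values take the next consecutive integers.
Hana has value 11.12 s → rank 4.

4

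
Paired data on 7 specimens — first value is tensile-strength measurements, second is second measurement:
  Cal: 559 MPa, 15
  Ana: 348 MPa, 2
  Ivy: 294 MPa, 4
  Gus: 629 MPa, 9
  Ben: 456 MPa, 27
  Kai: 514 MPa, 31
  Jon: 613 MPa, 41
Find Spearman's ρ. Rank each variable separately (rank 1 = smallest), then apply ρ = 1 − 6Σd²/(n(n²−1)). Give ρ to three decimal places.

Ranks of variable 1: 5, 2, 1, 7, 3, 4, 6
Ranks of variable 2: 4, 1, 2, 3, 5, 6, 7
d = r₁ − r₂: 1, 1, -1, 4, -2, -2, -1
d²: 1, 1, 1, 16, 4, 4, 1; Σd² = 28
ρ = 1 − 6·28/(7·48) = 1 − 168/336 = 0.500

0.500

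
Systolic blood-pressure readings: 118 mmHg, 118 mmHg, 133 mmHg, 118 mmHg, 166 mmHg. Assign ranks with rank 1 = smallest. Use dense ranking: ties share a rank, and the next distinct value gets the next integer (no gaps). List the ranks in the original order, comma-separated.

1, 1, 2, 1, 3

Sorted (ascending): 118, 118, 118, 133, 166
The 3 values of 118 share dense rank 1.
Remaining distinct values take the next consecutive integers.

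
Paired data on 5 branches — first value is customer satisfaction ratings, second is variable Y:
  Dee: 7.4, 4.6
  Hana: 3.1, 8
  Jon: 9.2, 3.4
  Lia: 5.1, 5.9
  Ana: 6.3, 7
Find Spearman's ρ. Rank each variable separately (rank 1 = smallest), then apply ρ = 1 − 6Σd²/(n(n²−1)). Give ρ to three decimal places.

-0.900

Ranks of variable 1: 4, 1, 5, 2, 3
Ranks of variable 2: 2, 5, 1, 3, 4
d = r₁ − r₂: 2, -4, 4, -1, -1
d²: 4, 16, 16, 1, 1; Σd² = 38
ρ = 1 − 6·38/(5·24) = 1 − 228/120 = -0.900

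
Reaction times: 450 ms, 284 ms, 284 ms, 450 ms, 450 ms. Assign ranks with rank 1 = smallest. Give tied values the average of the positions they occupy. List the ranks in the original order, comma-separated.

Sorted (ascending): 284, 284, 450, 450, 450
The 2 values of 284 occupy positions 1–2 → average rank (1+2)/2 = 1.5.
The 3 values of 450 occupy positions 3–5 → average rank 4.

4, 1.5, 1.5, 4, 4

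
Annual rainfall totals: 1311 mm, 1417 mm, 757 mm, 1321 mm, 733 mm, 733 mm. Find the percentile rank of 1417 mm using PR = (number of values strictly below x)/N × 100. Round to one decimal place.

N = 6.
Strictly below 1417: 5. Equal to 1417: 1.
PR = 5/6 × 100 = 83.3

83.3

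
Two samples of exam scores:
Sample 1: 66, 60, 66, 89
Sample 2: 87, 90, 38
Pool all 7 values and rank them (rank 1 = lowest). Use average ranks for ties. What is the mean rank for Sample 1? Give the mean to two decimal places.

Sorted (ascending): 38, 60, 66, 66, 87, 89, 90
The 2 values of 66 occupy positions 3–4 → average rank (3+4)/2 = 3.5.
Sample 1 values → pooled ranks: 66→3.5, 60→2, 66→3.5, 89→6
Mean rank = (3.5 + 2 + 3.5 + 6) / 4 = 3.75

3.75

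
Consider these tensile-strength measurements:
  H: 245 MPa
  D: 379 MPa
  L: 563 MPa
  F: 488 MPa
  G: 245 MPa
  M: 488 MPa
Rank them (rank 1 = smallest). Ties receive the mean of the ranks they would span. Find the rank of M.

Sorted (ascending): 245, 245, 379, 488, 488, 563
The 2 values of 245 occupy positions 1–2 → average rank (1+2)/2 = 1.5.
The 2 values of 488 occupy positions 4–5 → average rank (4+5)/2 = 4.5.
M has value 488 MPa → rank 4.5.

4.5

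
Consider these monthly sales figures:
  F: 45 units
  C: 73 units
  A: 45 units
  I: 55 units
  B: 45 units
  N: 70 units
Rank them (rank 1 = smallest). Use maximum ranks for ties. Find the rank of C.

Sorted (ascending): 45, 45, 45, 55, 70, 73
The 3 values of 45 occupy positions 1–3 → each gets rank 3.
C has value 73 units → rank 6.

6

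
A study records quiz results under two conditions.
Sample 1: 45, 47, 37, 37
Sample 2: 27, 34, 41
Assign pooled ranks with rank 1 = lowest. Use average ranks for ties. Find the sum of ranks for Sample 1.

Sorted (ascending): 27, 34, 37, 37, 41, 45, 47
The 2 values of 37 occupy positions 3–4 → average rank (3+4)/2 = 3.5.
Sample 1 values → pooled ranks: 45→6, 47→7, 37→3.5, 37→3.5
Rank sum = 6 + 7 + 3.5 + 3.5 = 20

20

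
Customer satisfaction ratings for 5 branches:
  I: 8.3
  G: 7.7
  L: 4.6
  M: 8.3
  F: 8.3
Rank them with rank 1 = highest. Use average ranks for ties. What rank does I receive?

2

Sorted (descending): 8.3, 8.3, 8.3, 7.7, 4.6
The 3 values of 8.3 occupy positions 1–3 → average rank 2.
I has value 8.3 → rank 2.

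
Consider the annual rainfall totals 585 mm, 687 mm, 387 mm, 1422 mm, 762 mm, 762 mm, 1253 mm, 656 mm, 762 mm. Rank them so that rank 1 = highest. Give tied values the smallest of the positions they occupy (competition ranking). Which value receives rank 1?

1422

Sorted (descending): 1422, 1253, 762, 762, 762, 687, 656, 585, 387
The 3 values of 762 occupy positions 3–5 → each gets rank 3.
Rank 1 → value 1422.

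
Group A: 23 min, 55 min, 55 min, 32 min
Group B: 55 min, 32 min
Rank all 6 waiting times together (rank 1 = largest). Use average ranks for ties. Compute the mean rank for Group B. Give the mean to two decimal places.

3.25

Sorted (descending): 55, 55, 55, 32, 32, 23
The 3 values of 55 occupy positions 1–3 → average rank 2.
The 2 values of 32 occupy positions 4–5 → average rank (4+5)/2 = 4.5.
Group B values → pooled ranks: 55→2, 32→4.5
Mean rank = (2 + 4.5) / 2 = 3.25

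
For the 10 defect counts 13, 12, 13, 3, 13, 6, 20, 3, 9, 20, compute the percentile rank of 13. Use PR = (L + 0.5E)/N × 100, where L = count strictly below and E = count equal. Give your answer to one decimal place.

65.0

N = 10.
Strictly below 13: 5. Equal to 13: 3.
PR = (5 + 0.5·3)/10 × 100 = 65.0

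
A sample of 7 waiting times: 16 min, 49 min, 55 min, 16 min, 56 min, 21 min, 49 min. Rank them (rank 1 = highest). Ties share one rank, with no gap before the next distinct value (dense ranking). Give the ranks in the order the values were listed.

5, 3, 2, 5, 1, 4, 3

Sorted (descending): 56, 55, 49, 49, 21, 16, 16
The 2 values of 49 share dense rank 3.
The 2 values of 16 share dense rank 5.
Remaining distinct values take the next consecutive integers.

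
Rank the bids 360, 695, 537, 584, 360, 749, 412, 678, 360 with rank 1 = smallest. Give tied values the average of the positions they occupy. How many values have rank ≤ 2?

3

Sorted (ascending): 360, 360, 360, 412, 537, 584, 678, 695, 749
The 3 values of 360 occupy positions 1–3 → average rank 2.
Ranks ≤ 2: {2, 2, 2} → 3 values.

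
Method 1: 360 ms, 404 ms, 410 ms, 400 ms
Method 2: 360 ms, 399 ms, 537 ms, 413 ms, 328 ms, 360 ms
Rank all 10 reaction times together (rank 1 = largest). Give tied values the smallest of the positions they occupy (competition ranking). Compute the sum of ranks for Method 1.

19

Sorted (descending): 537, 413, 410, 404, 400, 399, 360, 360, 360, 328
The 3 values of 360 occupy positions 7–9 → each gets rank 7.
Method 1 values → pooled ranks: 360→7, 404→4, 410→3, 400→5
Rank sum = 7 + 4 + 3 + 5 = 19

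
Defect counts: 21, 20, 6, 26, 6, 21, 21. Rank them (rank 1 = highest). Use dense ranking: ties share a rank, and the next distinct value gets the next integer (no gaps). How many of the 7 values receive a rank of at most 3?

Sorted (descending): 26, 21, 21, 21, 20, 6, 6
The 3 values of 21 share dense rank 2.
The 2 values of 6 share dense rank 4.
Remaining distinct values take the next consecutive integers.
Ranks ≤ 3: {1, 2, 2, 2, 3} → 5 values.

5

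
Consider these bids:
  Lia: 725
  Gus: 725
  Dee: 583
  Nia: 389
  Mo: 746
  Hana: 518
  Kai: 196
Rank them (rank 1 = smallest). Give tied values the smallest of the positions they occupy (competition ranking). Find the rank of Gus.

Sorted (ascending): 196, 389, 518, 583, 725, 725, 746
The 2 values of 725 occupy positions 5–6 → each gets rank 5.
Gus has value 725 → rank 5.

5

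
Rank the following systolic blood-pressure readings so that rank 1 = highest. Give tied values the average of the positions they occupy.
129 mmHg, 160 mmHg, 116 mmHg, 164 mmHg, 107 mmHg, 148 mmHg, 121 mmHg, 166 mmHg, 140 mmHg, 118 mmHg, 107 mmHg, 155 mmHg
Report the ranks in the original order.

Sorted (descending): 166, 164, 160, 155, 148, 140, 129, 121, 118, 116, 107, 107
The 2 values of 107 occupy positions 11–12 → average rank (11+12)/2 = 11.5.

7, 3, 10, 2, 11.5, 5, 8, 1, 6, 9, 11.5, 4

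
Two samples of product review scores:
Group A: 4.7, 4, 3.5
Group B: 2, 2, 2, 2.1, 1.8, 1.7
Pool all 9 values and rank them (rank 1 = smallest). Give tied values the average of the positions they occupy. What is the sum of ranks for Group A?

Sorted (ascending): 1.7, 1.8, 2, 2, 2, 2.1, 3.5, 4, 4.7
The 3 values of 2 occupy positions 3–5 → average rank 4.
Group A values → pooled ranks: 4.7→9, 4→8, 3.5→7
Rank sum = 9 + 8 + 7 = 24

24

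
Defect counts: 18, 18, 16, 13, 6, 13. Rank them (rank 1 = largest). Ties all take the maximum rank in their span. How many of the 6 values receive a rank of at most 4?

Sorted (descending): 18, 18, 16, 13, 13, 6
The 2 values of 18 occupy positions 1–2 → each gets rank 2.
The 2 values of 13 occupy positions 4–5 → each gets rank 5.
Ranks ≤ 4: {2, 2, 3} → 3 values.

3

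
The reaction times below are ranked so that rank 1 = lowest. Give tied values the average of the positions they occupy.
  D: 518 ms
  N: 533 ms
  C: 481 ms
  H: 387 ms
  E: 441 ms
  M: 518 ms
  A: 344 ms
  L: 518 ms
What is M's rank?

Sorted (ascending): 344, 387, 441, 481, 518, 518, 518, 533
The 3 values of 518 occupy positions 5–7 → average rank 6.
M has value 518 ms → rank 6.

6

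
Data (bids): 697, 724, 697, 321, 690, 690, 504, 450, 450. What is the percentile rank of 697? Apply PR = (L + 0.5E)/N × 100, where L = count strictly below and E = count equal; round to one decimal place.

77.8

N = 9.
Strictly below 697: 6. Equal to 697: 2.
PR = (6 + 0.5·2)/9 × 100 = 77.8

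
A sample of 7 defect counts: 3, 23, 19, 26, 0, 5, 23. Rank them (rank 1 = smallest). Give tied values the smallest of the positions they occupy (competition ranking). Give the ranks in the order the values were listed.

Sorted (ascending): 0, 3, 5, 19, 23, 23, 26
The 2 values of 23 occupy positions 5–6 → each gets rank 5.

2, 5, 4, 7, 1, 3, 5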